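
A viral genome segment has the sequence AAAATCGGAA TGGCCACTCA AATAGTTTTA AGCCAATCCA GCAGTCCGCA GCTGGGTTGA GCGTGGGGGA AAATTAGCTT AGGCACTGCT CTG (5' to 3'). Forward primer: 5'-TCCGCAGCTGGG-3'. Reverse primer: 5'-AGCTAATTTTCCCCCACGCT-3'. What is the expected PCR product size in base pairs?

Forward primer TCCGCAGCTGGG is found on the top strand at positions 45–56.
Reverse complement of the reverse primer: AGCGTGGGGGAAAATTAGCT. This occurs on the top strand at positions 60–79.
Amplicon spans positions 45–79: 35 bp.

35 bp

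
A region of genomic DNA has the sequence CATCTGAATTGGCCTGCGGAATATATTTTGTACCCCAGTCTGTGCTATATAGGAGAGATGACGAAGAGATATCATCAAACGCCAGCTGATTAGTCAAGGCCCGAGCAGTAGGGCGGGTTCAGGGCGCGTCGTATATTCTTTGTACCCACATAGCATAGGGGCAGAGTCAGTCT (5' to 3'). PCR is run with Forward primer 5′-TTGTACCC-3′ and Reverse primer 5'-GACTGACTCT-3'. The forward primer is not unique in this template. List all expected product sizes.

The forward primer TTGTACCC matches the top strand at positions 28–35, 140–147.
The reverse primer's reverse complement is AGAGTCAGTC, matching at positions 163–172.
Each forward site pairs with the reverse site to give a product ending at position 172: sizes 145, 33 bp.

145 bp, 33 bp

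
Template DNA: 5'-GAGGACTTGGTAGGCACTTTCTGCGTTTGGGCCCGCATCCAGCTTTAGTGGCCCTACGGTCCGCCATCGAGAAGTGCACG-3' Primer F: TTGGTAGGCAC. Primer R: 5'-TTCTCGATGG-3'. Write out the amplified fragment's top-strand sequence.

The forward primer matches the template at positions 7–17.
The reverse primer's reverse complement is CCATCGAGAA, which matches the template at positions 64–73.
The product is the template from position 7 through 73 (67 bp).

5'-TTGGTAGGCACTTTCTGCGTTTGGGCCCGCATCCAGCTTTAGTGGCCCTACGGTCCGCCATCGAGAA-3'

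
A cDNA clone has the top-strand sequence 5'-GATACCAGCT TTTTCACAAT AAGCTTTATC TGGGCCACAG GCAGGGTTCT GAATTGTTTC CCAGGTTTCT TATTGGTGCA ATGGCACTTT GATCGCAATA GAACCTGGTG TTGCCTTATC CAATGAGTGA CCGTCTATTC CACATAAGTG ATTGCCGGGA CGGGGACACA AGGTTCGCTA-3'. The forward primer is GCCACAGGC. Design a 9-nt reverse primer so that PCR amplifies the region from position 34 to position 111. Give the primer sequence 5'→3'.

The product's 3' end on the top strand is position 111.
The reverse primer anneals to the top strand over positions 103–111, i.e. to ACCTGGTGT.
Its sequence written 5'→3' is the reverse complement: ACACCAGGT.

5'-ACACCAGGT-3'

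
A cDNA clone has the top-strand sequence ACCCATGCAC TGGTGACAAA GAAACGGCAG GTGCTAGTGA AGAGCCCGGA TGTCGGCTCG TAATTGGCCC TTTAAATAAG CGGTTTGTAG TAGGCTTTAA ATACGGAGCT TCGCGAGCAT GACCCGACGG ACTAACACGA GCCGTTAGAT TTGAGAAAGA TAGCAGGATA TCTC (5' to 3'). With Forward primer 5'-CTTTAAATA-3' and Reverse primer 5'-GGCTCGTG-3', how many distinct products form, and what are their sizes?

The forward primer CTTTAAATA matches the top strand at positions 70–78, 95–103.
The reverse primer's reverse complement is CACGAGCC, matching at positions 136–143.
Each forward site pairs with the reverse site to give a product ending at position 143: sizes 74, 49 bp.

Two products: 74 bp, 49 bp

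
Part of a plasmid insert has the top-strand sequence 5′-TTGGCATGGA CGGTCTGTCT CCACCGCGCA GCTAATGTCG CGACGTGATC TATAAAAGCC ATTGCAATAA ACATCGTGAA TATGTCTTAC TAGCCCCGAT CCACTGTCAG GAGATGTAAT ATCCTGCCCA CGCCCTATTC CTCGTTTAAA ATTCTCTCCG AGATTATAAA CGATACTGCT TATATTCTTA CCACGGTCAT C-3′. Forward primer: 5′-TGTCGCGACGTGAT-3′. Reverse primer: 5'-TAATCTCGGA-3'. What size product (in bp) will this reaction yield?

Forward primer TGTCGCGACGTGAT is found on the top strand at positions 36–49.
Taking the reverse complement of TAATCTCGGA gives TCCGAGATTA, found at positions 157–166 on the template; the primer anneals here to the top strand with its 3' end pointing upstream.
Product length = (reverse-primer end) − (forward-primer start) + 1 = 166 − 36 + 1 = 131 bp.

131 bp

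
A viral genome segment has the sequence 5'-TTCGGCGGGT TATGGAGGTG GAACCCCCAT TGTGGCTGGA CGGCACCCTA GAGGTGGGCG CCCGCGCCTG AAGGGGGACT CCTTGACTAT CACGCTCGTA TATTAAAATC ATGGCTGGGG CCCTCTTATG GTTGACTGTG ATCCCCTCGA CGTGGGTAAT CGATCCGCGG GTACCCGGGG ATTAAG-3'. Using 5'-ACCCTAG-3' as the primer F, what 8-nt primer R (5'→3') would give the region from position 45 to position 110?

The product's 3' end on the top strand is position 110.
The reverse primer anneals to the top strand over positions 103–110, i.e. to TTAAAATC.
Its sequence written 5'→3' is the reverse complement: GATTTTAA.

5'-GATTTTAA-3'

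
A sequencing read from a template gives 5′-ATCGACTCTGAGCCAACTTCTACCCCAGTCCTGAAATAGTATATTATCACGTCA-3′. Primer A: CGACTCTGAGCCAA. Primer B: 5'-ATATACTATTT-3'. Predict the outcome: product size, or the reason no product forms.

Primer A (CGACTCTGAGCCAA) matches the top strand at positions 3–16; it acts as a forward primer.
Primer B's reverse complement is AAATAGTATAT, matching the top strand at positions 34–44; it acts as a reverse primer.
The 3' ends face each other across positions 3–44, giving a 42 bp product.

Yes — a 42 bp product.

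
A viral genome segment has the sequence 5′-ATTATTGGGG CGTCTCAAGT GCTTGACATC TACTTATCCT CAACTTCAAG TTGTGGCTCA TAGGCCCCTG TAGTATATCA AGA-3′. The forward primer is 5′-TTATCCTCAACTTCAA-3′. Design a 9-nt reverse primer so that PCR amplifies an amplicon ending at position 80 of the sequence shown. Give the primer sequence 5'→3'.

The forward primer binds at positions 34–49; the product's 3' end on the top strand is position 80.
The reverse primer anneals to the top strand over positions 72–80, i.e. to AGTATATCA.
Its sequence written 5'→3' is the reverse complement: TGATATACT.

5'-TGATATACT-3'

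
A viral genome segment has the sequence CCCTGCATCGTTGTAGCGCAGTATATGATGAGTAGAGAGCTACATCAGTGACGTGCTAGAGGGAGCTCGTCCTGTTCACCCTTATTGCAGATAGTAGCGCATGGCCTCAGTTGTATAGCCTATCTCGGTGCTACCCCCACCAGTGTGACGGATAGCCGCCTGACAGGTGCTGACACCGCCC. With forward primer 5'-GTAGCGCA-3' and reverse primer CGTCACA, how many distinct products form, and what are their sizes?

The forward primer GTAGCGCA matches the top strand at positions 13–20, 94–101.
The reverse primer's reverse complement is TGTGACG, matching at positions 144–150.
Each forward site pairs with the reverse site to give a product ending at position 150: sizes 138, 57 bp.

Two products: 138 bp, 57 bp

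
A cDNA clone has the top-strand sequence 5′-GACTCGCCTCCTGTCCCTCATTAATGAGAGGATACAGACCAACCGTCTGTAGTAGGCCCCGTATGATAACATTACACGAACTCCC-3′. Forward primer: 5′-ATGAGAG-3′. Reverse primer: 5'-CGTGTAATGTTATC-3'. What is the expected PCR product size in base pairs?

Forward primer ATGAGAG is found on the top strand at positions 24–30.
The reverse primer's reverse complement is GATAACATTACACG, which matches the template at positions 65–78.
Amplicon spans positions 24–78: 55 bp.

55 bp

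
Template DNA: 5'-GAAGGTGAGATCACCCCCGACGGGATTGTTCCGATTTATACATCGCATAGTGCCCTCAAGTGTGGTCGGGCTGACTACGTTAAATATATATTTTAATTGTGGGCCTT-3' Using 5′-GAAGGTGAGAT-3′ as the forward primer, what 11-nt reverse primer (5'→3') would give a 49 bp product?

The forward primer binds at positions 1–11, so a 49 bp product ends at position 1 + 49 − 1 = 49.
The reverse primer anneals to the top strand over positions 39–49, i.e. to TACATCGCATA.
Its sequence written 5'→3' is the reverse complement: TATGCGATGTA.

5'-TATGCGATGTA-3'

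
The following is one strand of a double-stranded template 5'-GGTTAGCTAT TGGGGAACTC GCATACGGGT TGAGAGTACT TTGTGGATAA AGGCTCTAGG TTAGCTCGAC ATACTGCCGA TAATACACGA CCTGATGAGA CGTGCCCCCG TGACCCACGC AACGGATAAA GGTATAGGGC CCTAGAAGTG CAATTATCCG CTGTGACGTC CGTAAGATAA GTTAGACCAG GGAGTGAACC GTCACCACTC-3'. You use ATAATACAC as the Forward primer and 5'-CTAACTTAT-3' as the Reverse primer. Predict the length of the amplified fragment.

106 bp

Scanning the template, ATAATACAC occurs at positions 80–88; this primer anneals to the bottom strand there with its 3' end pointing downstream.
The reverse primer's reverse complement is ATAAGTTAG, which matches the template at positions 177–185.
The product runs from position 80 to position 185, so its length is 185 − 80 + 1 = 106 bp.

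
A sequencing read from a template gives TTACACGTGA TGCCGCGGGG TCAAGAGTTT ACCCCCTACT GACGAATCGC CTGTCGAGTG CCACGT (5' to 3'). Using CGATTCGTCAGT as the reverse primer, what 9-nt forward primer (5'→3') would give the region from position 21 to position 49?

The reverse primer's reverse complement ACTGACGAATCG matches the template at positions 38–49; the product starts at position 21.
The forward primer is identical to the top strand over positions 21–29: TCAAGAGTT.

5'-TCAAGAGTT-3'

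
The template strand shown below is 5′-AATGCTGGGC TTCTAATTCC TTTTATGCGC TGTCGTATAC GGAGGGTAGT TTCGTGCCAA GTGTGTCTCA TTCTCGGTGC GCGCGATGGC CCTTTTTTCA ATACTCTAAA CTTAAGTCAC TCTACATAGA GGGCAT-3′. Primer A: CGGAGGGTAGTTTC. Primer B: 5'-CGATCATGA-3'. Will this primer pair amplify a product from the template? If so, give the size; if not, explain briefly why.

No product — primer B has no binding site in the template.

Primer B (CGATCATGA) does not match the top strand, and its reverse complement TCATGATCG does not match either.
With no annealing site for primer B, no amplification occurs.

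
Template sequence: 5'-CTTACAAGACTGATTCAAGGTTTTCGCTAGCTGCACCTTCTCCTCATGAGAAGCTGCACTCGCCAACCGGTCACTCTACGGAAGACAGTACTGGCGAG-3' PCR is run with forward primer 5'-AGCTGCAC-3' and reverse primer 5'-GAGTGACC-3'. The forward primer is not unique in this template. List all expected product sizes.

The forward primer AGCTGCAC matches the top strand at positions 29–36, 52–59.
The reverse primer's reverse complement is GGTCACTC, matching at positions 69–76.
Each forward site pairs with the reverse site to give a product ending at position 76: sizes 48, 25 bp.

48 bp, 25 bp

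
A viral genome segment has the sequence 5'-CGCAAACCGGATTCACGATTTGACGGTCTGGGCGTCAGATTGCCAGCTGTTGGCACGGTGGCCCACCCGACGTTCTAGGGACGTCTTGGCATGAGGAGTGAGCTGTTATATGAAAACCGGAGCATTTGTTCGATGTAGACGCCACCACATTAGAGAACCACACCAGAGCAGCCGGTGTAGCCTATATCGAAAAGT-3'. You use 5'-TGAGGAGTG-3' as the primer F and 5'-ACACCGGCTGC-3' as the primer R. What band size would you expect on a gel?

87 bp

The forward primer matches the template at positions 92–100.
The reverse primer's reverse complement is GCAGCCGGTGT, which matches the template at positions 168–178.
Product length = (reverse-primer end) − (forward-primer start) + 1 = 178 − 92 + 1 = 87 bp.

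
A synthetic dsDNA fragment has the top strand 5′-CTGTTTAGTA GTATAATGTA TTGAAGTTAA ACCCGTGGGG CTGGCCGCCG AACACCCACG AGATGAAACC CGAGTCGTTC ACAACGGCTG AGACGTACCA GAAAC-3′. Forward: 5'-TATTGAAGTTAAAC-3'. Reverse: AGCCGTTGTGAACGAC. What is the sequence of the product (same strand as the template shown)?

5'-TATTGAAGTTAAACCCGTGGGGCTGGCCGCCGAACACCCACGAGATGAAACCCGAGTCGTTCACAACGGCT-3'

Forward primer TATTGAAGTTAAAC is found on the top strand at positions 19–32.
The reverse primer's reverse complement is GTCGTTCACAACGGCT, which matches the template at positions 74–89.
The product is the template from position 19 through 89 (71 bp).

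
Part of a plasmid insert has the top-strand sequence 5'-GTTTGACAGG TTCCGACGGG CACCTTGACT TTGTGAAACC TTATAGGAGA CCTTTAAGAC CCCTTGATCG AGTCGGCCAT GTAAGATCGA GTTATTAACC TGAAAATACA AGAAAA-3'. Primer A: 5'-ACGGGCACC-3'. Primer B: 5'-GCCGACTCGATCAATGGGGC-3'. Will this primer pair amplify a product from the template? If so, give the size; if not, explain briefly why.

No product — primer B has no binding site in the template.

Primer B (GCCGACTCGATCAATGGGGC) does not match the top strand, and its reverse complement GCCCCATTGATCGAGTCGGC does not match either.
With no annealing site for primer B, no amplification occurs.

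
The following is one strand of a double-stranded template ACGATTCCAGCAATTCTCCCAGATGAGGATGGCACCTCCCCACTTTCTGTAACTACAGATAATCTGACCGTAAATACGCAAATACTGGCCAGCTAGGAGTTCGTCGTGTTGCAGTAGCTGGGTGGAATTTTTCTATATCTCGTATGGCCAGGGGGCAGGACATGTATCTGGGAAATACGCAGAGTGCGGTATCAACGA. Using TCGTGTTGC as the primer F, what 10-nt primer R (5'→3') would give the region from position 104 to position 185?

The product's 3' end on the top strand is position 185.
The reverse primer anneals to the top strand over positions 176–185, i.e. to TACGCAGAGT.
Its sequence written 5'→3' is the reverse complement: ACTCTGCGTA.

5'-ACTCTGCGTA-3'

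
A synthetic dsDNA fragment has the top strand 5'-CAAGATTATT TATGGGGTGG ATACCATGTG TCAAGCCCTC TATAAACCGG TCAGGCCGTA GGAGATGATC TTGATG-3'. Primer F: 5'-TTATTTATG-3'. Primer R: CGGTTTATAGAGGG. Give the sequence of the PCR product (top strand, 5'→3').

5'-TTATTTATGGGGTGGATACCATGTGTCAAGCCCTCTATAAACCG-3'

Forward primer TTATTTATG is found on the top strand at positions 6–14.
The reverse primer's reverse complement is CCCTCTATAAACCG, which matches the template at positions 36–49.
The product is the template from position 6 through 49 (44 bp).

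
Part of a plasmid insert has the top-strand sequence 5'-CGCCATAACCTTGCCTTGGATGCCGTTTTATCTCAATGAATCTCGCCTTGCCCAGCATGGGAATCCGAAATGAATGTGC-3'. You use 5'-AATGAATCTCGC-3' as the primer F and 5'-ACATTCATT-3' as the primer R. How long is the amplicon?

43 bp

Forward primer AATGAATCTCGC is found on the top strand at positions 35–46.
Reverse complement of the reverse primer: AATGAATGT. This occurs on the top strand at positions 69–77.
Amplicon spans positions 35–77: 43 bp.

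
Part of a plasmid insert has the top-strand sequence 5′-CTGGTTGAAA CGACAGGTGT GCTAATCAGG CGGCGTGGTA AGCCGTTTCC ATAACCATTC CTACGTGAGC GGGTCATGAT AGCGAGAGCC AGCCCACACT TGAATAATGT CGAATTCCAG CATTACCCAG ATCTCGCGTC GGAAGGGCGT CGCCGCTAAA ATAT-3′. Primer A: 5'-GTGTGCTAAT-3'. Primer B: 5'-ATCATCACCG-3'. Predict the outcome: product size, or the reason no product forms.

Primer B (ATCATCACCG) does not match the top strand, and its reverse complement CGGTGATGAT does not match either.
With no annealing site for primer B, no amplification occurs.

No product — primer B has no binding site in the template.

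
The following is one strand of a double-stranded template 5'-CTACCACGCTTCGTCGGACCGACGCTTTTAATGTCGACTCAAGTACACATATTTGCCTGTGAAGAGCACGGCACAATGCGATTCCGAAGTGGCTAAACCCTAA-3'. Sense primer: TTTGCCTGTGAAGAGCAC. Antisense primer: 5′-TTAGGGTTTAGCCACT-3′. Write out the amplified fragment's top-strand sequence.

The forward primer matches the template at positions 52–69.
The reverse primer's reverse complement is AGTGGCTAAACCCTAA, which matches the template at positions 88–103.
The product is the template from position 52 through 103 (52 bp).

5'-TTTGCCTGTGAAGAGCACGGCACAATGCGATTCCGAAGTGGCTAAACCCTAA-3'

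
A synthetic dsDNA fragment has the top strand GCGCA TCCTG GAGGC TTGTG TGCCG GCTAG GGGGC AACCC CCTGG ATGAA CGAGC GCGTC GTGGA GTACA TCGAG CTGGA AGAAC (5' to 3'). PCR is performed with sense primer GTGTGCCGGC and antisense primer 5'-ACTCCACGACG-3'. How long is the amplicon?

The forward primer matches the template at positions 18–27.
Reverse complement of the reverse primer: CGTCGTGGAGT. This occurs on the top strand at positions 57–67.
Product length = (reverse-primer end) − (forward-primer start) + 1 = 67 − 18 + 1 = 50 bp.

50 bp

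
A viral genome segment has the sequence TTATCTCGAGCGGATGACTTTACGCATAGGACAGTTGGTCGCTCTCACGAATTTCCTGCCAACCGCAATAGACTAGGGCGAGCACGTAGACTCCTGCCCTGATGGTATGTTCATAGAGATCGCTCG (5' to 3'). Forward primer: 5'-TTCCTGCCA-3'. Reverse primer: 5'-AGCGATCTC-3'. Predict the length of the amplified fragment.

72 bp

Forward primer TTCCTGCCA is found on the top strand at positions 53–61.
The reverse primer's reverse complement is GAGATCGCT, which matches the template at positions 116–124.
The product runs from position 53 to position 124, so its length is 124 − 53 + 1 = 72 bp.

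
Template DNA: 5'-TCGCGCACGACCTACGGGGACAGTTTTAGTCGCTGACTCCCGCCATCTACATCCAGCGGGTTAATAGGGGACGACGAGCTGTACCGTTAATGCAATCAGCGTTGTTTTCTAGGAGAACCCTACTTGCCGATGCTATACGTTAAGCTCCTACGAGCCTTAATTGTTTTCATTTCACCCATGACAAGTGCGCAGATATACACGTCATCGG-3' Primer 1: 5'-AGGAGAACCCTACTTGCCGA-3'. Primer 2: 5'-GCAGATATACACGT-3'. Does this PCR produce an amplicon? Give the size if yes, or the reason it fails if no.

Primer 1 (AGGAGAACCCTACTTGCCGA) matches the top strand at positions 111–130 (3' end points downstream).
Primer 2 (GCAGATATACACGT) also matches the top strand directly, at positions 189–202 — its reverse complement ACGTGTATATCTGC is not present.
Both primers anneal to the bottom strand with 3' ends pointing the same way, so neither can prime synthesis back toward the other.

No product — both primers anneal to the same strand and extend in the same direction.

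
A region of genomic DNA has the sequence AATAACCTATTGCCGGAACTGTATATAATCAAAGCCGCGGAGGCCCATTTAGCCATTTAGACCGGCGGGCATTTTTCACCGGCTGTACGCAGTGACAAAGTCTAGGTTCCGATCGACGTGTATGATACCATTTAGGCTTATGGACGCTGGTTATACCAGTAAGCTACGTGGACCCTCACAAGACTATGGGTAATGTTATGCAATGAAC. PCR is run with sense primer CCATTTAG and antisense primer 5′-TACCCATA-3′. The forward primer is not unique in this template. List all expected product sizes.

148 bp, 140 bp, 65 bp

The forward primer CCATTTAG matches the top strand at positions 45–52, 53–60, 128–135.
The reverse primer's reverse complement is TATGGGTA, matching at positions 185–192.
Each forward site pairs with the reverse site to give a product ending at position 192: sizes 148, 140, 65 bp.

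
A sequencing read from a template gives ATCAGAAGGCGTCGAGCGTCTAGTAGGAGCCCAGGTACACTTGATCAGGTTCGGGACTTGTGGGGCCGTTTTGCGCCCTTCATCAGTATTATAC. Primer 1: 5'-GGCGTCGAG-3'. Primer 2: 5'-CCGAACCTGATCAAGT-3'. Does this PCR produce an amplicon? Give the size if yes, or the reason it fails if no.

Yes — a 47 bp product.

Primer 1 (GGCGTCGAG) matches the top strand at positions 8–16; it acts as a forward primer.
Primer 2's reverse complement is ACTTGATCAGGTTCGG, matching the top strand at positions 39–54; it acts as a reverse primer.
The 3' ends face each other across positions 8–54, giving a 47 bp product.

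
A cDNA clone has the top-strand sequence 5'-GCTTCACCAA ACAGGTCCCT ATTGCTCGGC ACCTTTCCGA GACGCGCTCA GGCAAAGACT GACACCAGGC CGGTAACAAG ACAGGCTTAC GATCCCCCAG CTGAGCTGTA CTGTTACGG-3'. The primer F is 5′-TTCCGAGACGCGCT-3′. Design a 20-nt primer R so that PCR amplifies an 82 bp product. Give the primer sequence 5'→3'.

5'-TAACAGTACAGCTCAGCTGG-3'

The forward primer binds at positions 35–48, so an 82 bp product ends at position 35 + 82 − 1 = 116.
The reverse primer anneals to the top strand over positions 97–116, i.e. to CCAGCTGAGCTGTACTGTTA.
Its sequence written 5'→3' is the reverse complement: TAACAGTACAGCTCAGCTGG.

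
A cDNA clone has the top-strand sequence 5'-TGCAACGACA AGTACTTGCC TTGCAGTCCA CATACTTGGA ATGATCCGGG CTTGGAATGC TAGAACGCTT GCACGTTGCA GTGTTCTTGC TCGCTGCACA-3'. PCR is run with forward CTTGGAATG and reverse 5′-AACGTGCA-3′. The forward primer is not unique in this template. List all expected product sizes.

The forward primer CTTGGAATG matches the top strand at positions 35–43, 51–59.
The reverse primer's reverse complement is TGCACGTT, matching at positions 70–77.
Each forward site pairs with the reverse site to give a product ending at position 77: sizes 43, 27 bp.

43 bp, 27 bp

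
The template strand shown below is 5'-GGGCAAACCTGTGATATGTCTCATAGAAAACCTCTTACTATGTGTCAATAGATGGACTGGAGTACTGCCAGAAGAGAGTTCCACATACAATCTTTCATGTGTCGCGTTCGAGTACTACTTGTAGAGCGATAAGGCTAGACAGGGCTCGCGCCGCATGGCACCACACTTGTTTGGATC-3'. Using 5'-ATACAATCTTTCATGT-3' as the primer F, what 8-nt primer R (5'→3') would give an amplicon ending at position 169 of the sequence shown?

The forward primer binds at positions 85–100; the product's 3' end on the top strand is position 169.
The reverse primer anneals to the top strand over positions 162–169, i.e. to CACACTTG.
Its sequence written 5'→3' is the reverse complement: CAAGTGTG.

5'-CAAGTGTG-3'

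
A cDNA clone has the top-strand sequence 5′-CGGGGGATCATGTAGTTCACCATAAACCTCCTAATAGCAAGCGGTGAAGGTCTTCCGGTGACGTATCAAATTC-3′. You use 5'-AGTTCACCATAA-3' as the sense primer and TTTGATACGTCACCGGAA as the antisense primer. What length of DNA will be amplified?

57 bp

Scanning the template, AGTTCACCATAA occurs at positions 14–25; this primer anneals to the bottom strand there with its 3' end pointing downstream.
Taking the reverse complement of TTTGATACGTCACCGGAA gives TTCCGGTGACGTATCAAA, found at positions 53–70 on the template; the primer anneals here to the top strand with its 3' end pointing upstream.
The product runs from position 14 to position 70, so its length is 70 − 14 + 1 = 57 bp.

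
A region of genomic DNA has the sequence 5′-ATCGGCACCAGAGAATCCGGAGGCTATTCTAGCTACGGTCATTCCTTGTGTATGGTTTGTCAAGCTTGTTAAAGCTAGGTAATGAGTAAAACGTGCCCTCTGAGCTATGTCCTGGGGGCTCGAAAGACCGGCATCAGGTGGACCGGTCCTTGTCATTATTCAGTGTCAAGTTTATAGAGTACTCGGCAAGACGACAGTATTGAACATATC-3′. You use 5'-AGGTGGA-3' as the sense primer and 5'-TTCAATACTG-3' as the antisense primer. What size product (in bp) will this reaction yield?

Scanning the template, AGGTGGA occurs at positions 136–142; this primer anneals to the bottom strand there with its 3' end pointing downstream.
The reverse primer's reverse complement is CAGTATTGAA, which matches the template at positions 195–204.
The product runs from position 136 to position 204, so its length is 204 − 136 + 1 = 69 bp.

69 bp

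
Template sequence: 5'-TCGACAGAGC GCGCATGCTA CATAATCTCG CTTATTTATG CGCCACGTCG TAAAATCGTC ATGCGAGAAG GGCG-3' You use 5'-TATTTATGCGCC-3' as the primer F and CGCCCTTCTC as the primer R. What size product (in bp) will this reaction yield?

42 bp

The forward primer matches the template at positions 33–44.
Taking the reverse complement of CGCCCTTCTC gives GAGAAGGGCG, found at positions 65–74 on the template; the primer anneals here to the top strand with its 3' end pointing upstream.
The product runs from position 33 to position 74, so its length is 74 − 33 + 1 = 42 bp.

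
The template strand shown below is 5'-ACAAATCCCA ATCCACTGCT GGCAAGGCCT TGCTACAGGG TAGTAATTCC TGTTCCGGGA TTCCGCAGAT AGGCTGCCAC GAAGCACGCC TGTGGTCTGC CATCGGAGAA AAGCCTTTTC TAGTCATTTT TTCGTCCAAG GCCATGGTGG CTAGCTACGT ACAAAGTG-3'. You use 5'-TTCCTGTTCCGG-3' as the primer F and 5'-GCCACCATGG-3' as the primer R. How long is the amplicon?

105 bp

Forward primer TTCCTGTTCCGG is found on the top strand at positions 47–58.
Taking the reverse complement of GCCACCATGG gives CCATGGTGGC, found at positions 142–151 on the template; the primer anneals here to the top strand with its 3' end pointing upstream.
Product length = (reverse-primer end) − (forward-primer start) + 1 = 151 − 47 + 1 = 105 bp.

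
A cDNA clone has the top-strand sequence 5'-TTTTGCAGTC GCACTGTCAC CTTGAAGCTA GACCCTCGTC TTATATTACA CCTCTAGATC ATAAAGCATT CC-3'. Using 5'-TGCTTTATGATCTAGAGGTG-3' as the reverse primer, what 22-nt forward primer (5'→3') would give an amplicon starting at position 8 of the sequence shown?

5'-GTCGCACTGTCACCTTGAAGCT-3'

The reverse primer's reverse complement CACCTCTAGATCATAAAGCA matches the template at positions 49–68; the product starts at position 8.
The forward primer is identical to the top strand over positions 8–29: GTCGCACTGTCACCTTGAAGCT.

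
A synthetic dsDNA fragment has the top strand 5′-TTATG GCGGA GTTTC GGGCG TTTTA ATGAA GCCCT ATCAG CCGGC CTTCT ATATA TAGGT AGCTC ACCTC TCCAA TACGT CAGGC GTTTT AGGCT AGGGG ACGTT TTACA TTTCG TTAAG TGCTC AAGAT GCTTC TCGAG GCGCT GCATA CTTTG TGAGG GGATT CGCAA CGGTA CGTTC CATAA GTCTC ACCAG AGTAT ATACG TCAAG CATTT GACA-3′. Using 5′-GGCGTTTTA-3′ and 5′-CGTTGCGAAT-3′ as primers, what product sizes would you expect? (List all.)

The forward primer GGCGTTTTA matches the top strand at positions 17–25, 83–91.
The reverse primer's reverse complement is ATTCGCAACG, matching at positions 163–172.
Each forward site pairs with the reverse site to give a product ending at position 172: sizes 156, 90 bp.

156 bp, 90 bp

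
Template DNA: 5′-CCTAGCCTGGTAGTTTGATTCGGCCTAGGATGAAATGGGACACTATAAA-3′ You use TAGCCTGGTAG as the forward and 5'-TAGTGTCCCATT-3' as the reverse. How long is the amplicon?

Forward primer TAGCCTGGTAG is found on the top strand at positions 3–13.
The reverse primer's reverse complement is AATGGGACACTA, which matches the template at positions 34–45.
The product runs from position 3 to position 45, so its length is 45 − 3 + 1 = 43 bp.

43 bp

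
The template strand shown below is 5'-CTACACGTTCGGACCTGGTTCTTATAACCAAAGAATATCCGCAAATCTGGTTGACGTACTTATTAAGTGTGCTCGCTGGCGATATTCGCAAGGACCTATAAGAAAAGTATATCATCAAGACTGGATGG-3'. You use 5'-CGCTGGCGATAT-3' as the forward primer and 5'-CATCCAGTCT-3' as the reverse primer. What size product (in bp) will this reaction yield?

54 bp

Forward primer CGCTGGCGATAT is found on the top strand at positions 74–85.
Reverse complement of the reverse primer: AGACTGGATG. This occurs on the top strand at positions 118–127.
The product runs from position 74 to position 127, so its length is 127 − 74 + 1 = 54 bp.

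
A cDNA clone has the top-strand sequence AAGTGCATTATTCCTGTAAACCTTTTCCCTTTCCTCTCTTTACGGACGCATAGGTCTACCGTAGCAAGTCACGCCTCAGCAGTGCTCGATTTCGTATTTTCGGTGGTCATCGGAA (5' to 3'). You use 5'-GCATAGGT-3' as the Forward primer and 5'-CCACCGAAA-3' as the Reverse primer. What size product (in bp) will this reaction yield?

59 bp

The forward primer matches the template at positions 48–55.
Taking the reverse complement of CCACCGAAA gives TTTCGGTGG, found at positions 98–106 on the template; the primer anneals here to the top strand with its 3' end pointing upstream.
Amplicon spans positions 48–106: 59 bp.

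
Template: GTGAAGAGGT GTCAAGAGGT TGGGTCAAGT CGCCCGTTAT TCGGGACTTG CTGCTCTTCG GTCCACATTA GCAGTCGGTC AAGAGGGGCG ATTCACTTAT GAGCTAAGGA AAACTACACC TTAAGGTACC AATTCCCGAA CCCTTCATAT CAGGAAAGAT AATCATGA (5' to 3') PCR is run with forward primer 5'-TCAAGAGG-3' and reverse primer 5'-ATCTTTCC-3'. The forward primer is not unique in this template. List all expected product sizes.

149 bp, 82 bp

The forward primer TCAAGAGG matches the top strand at positions 12–19, 79–86.
The reverse primer's reverse complement is GGAAAGAT, matching at positions 153–160.
Each forward site pairs with the reverse site to give a product ending at position 160: sizes 149, 82 bp.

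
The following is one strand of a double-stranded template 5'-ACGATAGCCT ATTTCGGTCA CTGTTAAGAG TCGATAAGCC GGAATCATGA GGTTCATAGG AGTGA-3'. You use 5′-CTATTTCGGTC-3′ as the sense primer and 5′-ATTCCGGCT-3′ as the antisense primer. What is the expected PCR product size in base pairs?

The forward primer matches the template at positions 9–19.
Taking the reverse complement of ATTCCGGCT gives AGCCGGAAT, found at positions 37–45 on the template; the primer anneals here to the top strand with its 3' end pointing upstream.
Product length = (reverse-primer end) − (forward-primer start) + 1 = 45 − 9 + 1 = 37 bp.

37 bp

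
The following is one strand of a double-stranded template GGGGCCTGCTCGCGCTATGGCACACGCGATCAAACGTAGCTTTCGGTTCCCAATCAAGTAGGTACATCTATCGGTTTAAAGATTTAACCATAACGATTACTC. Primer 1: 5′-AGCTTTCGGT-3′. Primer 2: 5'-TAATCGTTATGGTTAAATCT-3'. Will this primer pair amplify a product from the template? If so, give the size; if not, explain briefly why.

Yes — a 62 bp product.

Primer 1 (AGCTTTCGGT) matches the top strand at positions 38–47; it acts as a forward primer.
Primer 2's reverse complement is AGATTTAACCATAACGATTA, matching the top strand at positions 80–99; it acts as a reverse primer.
The 3' ends face each other across positions 38–99, giving a 62 bp product.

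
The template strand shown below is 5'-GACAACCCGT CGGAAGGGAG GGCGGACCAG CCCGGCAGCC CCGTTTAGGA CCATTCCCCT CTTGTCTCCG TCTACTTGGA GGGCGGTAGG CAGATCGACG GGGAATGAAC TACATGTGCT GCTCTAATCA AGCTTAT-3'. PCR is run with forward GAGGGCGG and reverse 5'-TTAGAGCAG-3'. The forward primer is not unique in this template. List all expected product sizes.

110 bp, 49 bp

The forward primer GAGGGCGG matches the top strand at positions 18–25, 79–86.
The reverse primer's reverse complement is CTGCTCTAA, matching at positions 119–127.
Each forward site pairs with the reverse site to give a product ending at position 127: sizes 110, 49 bp.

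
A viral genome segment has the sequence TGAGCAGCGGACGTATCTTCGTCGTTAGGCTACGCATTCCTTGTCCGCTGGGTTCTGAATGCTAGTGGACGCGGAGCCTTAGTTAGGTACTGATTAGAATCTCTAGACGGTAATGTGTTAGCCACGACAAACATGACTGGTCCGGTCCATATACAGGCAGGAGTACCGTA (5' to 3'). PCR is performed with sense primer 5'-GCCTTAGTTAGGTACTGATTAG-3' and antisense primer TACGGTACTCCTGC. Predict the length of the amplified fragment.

95 bp

The forward primer matches the template at positions 76–97.
Taking the reverse complement of TACGGTACTCCTGC gives GCAGGAGTACCGTA, found at positions 157–170 on the template; the primer anneals here to the top strand with its 3' end pointing upstream.
Product length = (reverse-primer end) − (forward-primer start) + 1 = 170 − 76 + 1 = 95 bp.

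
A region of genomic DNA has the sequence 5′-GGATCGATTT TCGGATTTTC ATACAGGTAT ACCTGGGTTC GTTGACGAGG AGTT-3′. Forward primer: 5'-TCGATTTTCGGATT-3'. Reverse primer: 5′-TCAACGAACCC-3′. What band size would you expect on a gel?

The forward primer matches the template at positions 4–17.
Reverse complement of the reverse primer: GGGTTCGTTGA. This occurs on the top strand at positions 35–45.
Amplicon spans positions 4–45: 42 bp.

42 bp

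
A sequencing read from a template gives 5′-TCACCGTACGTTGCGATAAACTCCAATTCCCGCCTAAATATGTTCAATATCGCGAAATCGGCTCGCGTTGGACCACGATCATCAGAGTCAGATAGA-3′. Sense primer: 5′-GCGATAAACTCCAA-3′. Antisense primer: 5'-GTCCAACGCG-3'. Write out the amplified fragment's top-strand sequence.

Scanning the template, GCGATAAACTCCAA occurs at positions 13–26; this primer anneals to the bottom strand there with its 3' end pointing downstream.
The reverse primer's reverse complement is CGCGTTGGAC, which matches the template at positions 64–73.
The product is the template from position 13 through 73 (61 bp).

5'-GCGATAAACTCCAATTCCCGCCTAAATATGTTCAATATCGCGAAATCGGCTCGCGTTGGAC-3'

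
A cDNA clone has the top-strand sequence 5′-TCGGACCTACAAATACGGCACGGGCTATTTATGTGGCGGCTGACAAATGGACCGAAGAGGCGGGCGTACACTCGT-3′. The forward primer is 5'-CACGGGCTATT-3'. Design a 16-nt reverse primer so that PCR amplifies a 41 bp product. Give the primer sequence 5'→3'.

The forward primer binds at positions 19–29, so a 41 bp product ends at position 19 + 41 − 1 = 59.
The reverse primer anneals to the top strand over positions 44–59, i.e. to CAAATGGACCGAAGAG.
Its sequence written 5'→3' is the reverse complement: CTCTTCGGTCCATTTG.

5'-CTCTTCGGTCCATTTG-3'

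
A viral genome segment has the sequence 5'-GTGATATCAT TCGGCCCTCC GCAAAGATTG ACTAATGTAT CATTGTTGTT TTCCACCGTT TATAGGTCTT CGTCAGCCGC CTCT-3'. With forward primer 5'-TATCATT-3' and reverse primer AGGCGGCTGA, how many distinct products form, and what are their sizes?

Two products: 78 bp, 45 bp

The forward primer TATCATT matches the top strand at positions 5–11, 38–44.
The reverse primer's reverse complement is TCAGCCGCCT, matching at positions 73–82.
Each forward site pairs with the reverse site to give a product ending at position 82: sizes 78, 45 bp.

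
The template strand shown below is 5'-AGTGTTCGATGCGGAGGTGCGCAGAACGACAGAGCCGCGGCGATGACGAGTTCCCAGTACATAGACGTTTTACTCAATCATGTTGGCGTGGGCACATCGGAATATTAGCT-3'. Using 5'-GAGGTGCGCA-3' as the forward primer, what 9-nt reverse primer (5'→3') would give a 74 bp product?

5'-GCCAACATG-3'

The forward primer binds at positions 14–23, so a 74 bp product ends at position 14 + 74 − 1 = 87.
The reverse primer anneals to the top strand over positions 79–87, i.e. to CATGTTGGC.
Its sequence written 5'→3' is the reverse complement: GCCAACATG.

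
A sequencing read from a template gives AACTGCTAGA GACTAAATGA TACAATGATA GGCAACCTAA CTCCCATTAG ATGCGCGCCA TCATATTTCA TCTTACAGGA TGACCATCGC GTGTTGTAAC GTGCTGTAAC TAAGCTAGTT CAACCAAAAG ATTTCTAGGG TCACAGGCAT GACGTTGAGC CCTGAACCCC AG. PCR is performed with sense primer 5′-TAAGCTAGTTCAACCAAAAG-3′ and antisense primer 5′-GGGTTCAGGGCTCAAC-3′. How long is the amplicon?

59 bp

Scanning the template, TAAGCTAGTTCAACCAAAAG occurs at positions 111–130; this primer anneals to the bottom strand there with its 3' end pointing downstream.
Reverse complement of the reverse primer: GTTGAGCCCTGAACCC. This occurs on the top strand at positions 154–169.
Amplicon spans positions 111–169: 59 bp.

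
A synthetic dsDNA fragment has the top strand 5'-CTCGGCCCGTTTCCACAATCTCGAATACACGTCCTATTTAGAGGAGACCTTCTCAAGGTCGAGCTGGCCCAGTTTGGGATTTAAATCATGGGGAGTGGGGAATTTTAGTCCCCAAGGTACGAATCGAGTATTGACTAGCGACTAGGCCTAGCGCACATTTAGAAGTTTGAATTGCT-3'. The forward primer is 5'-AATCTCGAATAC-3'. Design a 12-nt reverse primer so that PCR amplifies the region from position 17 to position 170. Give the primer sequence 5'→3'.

The product's 3' end on the top strand is position 170.
The reverse primer anneals to the top strand over positions 159–170, i.e. to TTAGAAGTTTGA.
Its sequence written 5'→3' is the reverse complement: TCAAACTTCTAA.

5'-TCAAACTTCTAA-3'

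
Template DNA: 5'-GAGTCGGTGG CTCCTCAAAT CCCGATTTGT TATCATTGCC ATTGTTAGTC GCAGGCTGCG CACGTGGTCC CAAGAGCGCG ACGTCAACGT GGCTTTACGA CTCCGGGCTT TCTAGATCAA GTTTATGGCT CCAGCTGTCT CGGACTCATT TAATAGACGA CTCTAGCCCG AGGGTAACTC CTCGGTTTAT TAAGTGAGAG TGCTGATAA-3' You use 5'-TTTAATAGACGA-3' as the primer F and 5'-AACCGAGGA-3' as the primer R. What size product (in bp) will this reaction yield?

Scanning the template, TTTAATAGACGA occurs at positions 149–160; this primer anneals to the bottom strand there with its 3' end pointing downstream.
The reverse primer's reverse complement is TCCTCGGTT, which matches the template at positions 179–187.
The product runs from position 149 to position 187, so its length is 187 − 149 + 1 = 39 bp.

39 bp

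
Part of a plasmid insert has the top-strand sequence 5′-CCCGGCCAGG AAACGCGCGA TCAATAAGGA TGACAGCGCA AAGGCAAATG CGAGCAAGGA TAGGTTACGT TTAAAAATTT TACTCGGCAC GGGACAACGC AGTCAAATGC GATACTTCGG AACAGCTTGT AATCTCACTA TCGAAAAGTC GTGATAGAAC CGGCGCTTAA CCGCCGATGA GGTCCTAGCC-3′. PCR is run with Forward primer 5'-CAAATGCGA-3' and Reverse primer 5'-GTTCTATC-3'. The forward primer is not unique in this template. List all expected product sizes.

116 bp, 57 bp

The forward primer CAAATGCGA matches the top strand at positions 45–53, 104–112.
The reverse primer's reverse complement is GATAGAAC, matching at positions 153–160.
Each forward site pairs with the reverse site to give a product ending at position 160: sizes 116, 57 bp.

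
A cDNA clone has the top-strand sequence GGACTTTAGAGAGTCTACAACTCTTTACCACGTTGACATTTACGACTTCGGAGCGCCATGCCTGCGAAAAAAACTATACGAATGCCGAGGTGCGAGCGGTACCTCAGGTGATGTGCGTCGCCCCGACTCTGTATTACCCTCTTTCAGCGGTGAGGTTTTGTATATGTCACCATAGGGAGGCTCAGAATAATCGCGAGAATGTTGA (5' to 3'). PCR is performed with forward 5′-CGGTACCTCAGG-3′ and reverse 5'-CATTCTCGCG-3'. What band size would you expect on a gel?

The forward primer matches the template at positions 97–108.
Reverse complement of the reverse primer: CGCGAGAATG. This occurs on the top strand at positions 192–201.
Amplicon spans positions 97–201: 105 bp.

105 bp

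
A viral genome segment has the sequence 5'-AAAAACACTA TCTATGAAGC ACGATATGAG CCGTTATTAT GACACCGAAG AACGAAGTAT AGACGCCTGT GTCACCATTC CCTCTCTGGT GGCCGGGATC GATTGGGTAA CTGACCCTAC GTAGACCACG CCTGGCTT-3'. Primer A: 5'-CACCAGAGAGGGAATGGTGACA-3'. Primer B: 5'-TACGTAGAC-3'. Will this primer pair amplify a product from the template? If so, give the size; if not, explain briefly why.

Primer A (CACCAGAGAGGGAATGGTGACA) has reverse complement TGTCACCATTCCCTCTCTGGTG, which matches the top strand at positions 70–91; primer A anneals to the top strand there with its 3' end pointing upstream toward position 70.
Primer B (TACGTAGAC) matches the top strand directly at positions 118–126; it anneals to the bottom strand with its 3' end pointing downstream toward position 126.
The 3' ends diverge (primer A extends toward position 1, primer B toward position 138), so the primers never converge on a shared product.

No product — the primers' 3' ends point away from each other.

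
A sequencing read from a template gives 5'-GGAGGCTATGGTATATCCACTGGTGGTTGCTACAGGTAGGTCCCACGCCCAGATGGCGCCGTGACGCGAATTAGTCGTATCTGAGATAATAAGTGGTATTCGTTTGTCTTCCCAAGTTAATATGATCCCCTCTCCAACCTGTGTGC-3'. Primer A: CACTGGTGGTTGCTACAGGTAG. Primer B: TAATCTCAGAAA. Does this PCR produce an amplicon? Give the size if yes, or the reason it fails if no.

Primer B (TAATCTCAGAAA) does not match the top strand, and its reverse complement TTTCTGAGATTA does not match either.
With no annealing site for primer B, no amplification occurs.

No product — primer B has no binding site in the template.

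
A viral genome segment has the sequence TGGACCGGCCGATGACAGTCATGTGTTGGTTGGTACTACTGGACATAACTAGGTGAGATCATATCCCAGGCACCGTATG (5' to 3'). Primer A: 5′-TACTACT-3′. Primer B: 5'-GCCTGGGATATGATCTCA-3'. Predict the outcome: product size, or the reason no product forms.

Yes — a 38 bp product.

Primer A (TACTACT) matches the top strand at positions 34–40; it acts as a forward primer.
Primer B's reverse complement is TGAGATCATATCCCAGGC, matching the top strand at positions 54–71; it acts as a reverse primer.
The 3' ends face each other across positions 34–71, giving a 38 bp product.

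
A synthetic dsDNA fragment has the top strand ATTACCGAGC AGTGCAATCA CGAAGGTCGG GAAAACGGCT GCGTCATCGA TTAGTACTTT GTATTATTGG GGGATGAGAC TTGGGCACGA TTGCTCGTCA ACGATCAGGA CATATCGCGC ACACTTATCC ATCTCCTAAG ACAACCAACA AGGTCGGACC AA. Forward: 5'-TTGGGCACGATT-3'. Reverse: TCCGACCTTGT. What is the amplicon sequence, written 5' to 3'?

5'-TTGGGCACGATTGCTCGTCAACGATCAGGACATATCGCGCACACTTATCCATCTCCTAAGACAACCAACAAGGTCGGA-3'

Scanning the template, TTGGGCACGATT occurs at positions 81–92; this primer anneals to the bottom strand there with its 3' end pointing downstream.
The reverse primer's reverse complement is ACAAGGTCGGA, which matches the template at positions 148–158.
The product is the template from position 81 through 158 (78 bp).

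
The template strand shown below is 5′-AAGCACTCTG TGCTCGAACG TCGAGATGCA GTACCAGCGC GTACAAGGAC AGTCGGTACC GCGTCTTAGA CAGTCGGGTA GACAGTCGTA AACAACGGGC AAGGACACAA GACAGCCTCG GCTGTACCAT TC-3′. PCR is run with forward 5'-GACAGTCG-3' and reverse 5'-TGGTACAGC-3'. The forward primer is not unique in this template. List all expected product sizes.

The forward primer GACAGTCG matches the top strand at positions 48–55, 69–76, 81–88.
The reverse primer's reverse complement is GCTGTACCA, matching at positions 121–129.
Each forward site pairs with the reverse site to give a product ending at position 129: sizes 82, 61, 49 bp.

82 bp, 61 bp, 49 bp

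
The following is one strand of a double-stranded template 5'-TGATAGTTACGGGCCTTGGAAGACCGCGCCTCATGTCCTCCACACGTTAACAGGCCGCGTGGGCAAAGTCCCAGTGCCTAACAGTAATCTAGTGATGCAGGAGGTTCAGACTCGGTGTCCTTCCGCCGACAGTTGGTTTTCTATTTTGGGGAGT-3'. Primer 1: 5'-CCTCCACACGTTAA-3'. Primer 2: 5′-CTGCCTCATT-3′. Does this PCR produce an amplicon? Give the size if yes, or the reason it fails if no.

Primer 2 (CTGCCTCATT) does not match the top strand, and its reverse complement AATGAGGCAG does not match either.
With no annealing site for primer 2, no amplification occurs.

No product — primer 2 has no binding site in the template.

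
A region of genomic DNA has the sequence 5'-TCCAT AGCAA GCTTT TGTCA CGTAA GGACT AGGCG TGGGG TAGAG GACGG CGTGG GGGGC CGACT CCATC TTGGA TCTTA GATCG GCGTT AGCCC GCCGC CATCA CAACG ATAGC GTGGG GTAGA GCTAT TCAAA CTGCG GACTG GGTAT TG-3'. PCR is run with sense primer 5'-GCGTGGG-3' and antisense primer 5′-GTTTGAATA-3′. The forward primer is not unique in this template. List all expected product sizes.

104 bp, 87 bp, 23 bp

The forward primer GCGTGGG matches the top strand at positions 33–39, 50–56, 114–120.
The reverse primer's reverse complement is TATTCAAAC, matching at positions 128–136.
Each forward site pairs with the reverse site to give a product ending at position 136: sizes 104, 87, 23 bp.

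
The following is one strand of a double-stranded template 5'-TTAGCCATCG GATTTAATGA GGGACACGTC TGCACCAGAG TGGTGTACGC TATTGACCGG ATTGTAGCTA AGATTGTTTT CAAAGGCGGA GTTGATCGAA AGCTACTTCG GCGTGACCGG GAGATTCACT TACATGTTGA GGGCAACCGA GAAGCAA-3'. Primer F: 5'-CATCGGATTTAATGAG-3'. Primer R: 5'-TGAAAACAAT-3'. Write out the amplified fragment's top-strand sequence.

Forward primer CATCGGATTTAATGAG is found on the top strand at positions 6–21.
Reverse complement of the reverse primer: ATTGTTTTCA. This occurs on the top strand at positions 73–82.
The product is the template from position 6 through 82 (77 bp).

5'-CATCGGATTTAATGAGGGACACGTCTGCACCAGAGTGGTGTACGCTATTGACCGGATTGTAGCTAAGATTGTTTTCA-3'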